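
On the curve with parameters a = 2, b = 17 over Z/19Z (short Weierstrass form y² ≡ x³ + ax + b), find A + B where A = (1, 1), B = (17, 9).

(1, 1) + (17, 9). λ = (9 - 1)/(17 - 1) ≡ 8/16 mod 19. 16⁻¹ ≡ 6 (mod 19) since 16·6 = 96 ≡ 1, so λ ≡ 10.
  x = λ² - 1 - 17 = 100 - 18 ≡ 6; y = λ·(1 - 6) - 1 ≡ 6. → (6, 6)

(6, 6)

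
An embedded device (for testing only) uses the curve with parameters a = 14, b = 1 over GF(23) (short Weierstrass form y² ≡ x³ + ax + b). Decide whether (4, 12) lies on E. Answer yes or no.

yes

y² = 12² ≡ 6; x³ + 14x + 1 = 121 ≡ 6 (mod 23). 6 = 6.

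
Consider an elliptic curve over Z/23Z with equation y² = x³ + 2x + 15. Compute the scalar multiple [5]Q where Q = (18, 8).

Double-and-add on 5 = (101)₂. Start with Q = (18, 8) for the leading 1-bit.
double: tangent at (18, 8): λ = (3·18² + 2)/(2·8) ≡ 8/16. 16⁻¹ ≡ 13 (mod 23), so λ ≡ 8·13 ≡ 12.
  x = λ² - 18 - 18 = 144 - 36 ≡ 16; y = λ·(18 - 16) - 8 ≡ 16. → (16, 16)
double: tangent at (16, 16): λ = (3·16² + 2)/(2·16) ≡ 11/9. 9⁻¹ ≡ 18 (mod 23) since 9·18 = 162 ≡ 1, so λ ≡ 11·18 ≡ 14.
  x = λ² - 16 - 16 = 196 - 32 ≡ 3; y = λ·(16 - 3) - 16 ≡ 5. → (3, 5)
add Q: (3, 5) + (18, 8). λ = (8 - 5)/(18 - 3) ≡ 3/15 mod 23. 15⁻¹ ≡ 20 (mod 23) since 15·20 = 300 ≡ 1, so λ ≡ 14.
  x = λ² - 3 - 18 = 196 - 21 ≡ 14; y = λ·(3 - 14) - 5 ≡ 2. → (14, 2)

(14, 2)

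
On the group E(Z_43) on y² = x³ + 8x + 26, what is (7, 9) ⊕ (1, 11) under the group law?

(7, 9) + (1, 11). λ = (11 - 9)/(1 - 7) ≡ 2/37 mod 43. 37⁻¹ ≡ 7 (mod 43), so λ ≡ 14.
  x = λ² - 7 - 1 = 196 - 8 ≡ 16; y = λ·(7 - 16) - 9 ≡ 37. → (16, 37)

(16, 37)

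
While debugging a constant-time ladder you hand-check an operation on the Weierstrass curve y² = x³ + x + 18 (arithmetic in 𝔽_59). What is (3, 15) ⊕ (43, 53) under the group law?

(17, 13)

(3, 15) + (43, 53). λ = (53 - 15)/(43 - 3) ≡ 38/40 mod 59. 40⁻¹ ≡ 31 (mod 59), so λ ≡ 57.
  x = λ² - 3 - 43 = 3249 - 46 ≡ 17; y = λ·(3 - 17) - 15 ≡ 13. → (17, 13)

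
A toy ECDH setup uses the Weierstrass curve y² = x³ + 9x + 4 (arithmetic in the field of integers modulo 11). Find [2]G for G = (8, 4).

(7, 6)

tangent at (8, 4): λ = (3·8² + 9)/(2·4) ≡ 3/8. 8⁻¹ ≡ 7 (mod 11) since 8·7 = 56 ≡ 1, so λ ≡ 3·7 ≡ 10.
  x = λ² - 8 - 8 = 100 - 16 ≡ 7; y = λ·(8 - 7) - 4 ≡ 6. → (7, 6)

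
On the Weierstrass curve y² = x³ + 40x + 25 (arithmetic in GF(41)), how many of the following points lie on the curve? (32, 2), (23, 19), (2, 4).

(32, 2): 2² ≡ 4, rhs ≡ 2 → off.
(23, 19): 19² ≡ 33, rhs ≡ 33 → on.
(2, 4): 4² ≡ 16, rhs ≡ 31 → off.

1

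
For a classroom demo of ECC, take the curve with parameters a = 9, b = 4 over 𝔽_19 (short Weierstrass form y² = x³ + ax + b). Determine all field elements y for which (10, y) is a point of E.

x³ + 9x + 4 = 1094 ≡ 11 (mod 19).
Square roots of 11 mod 19: 7 and 12 (since 7² = 49 ≡ 11).

7, 12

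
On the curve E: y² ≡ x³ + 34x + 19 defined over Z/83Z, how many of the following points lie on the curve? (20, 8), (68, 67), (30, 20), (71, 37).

(20, 8): 8² ≡ 64, rhs ≡ 67 → off.
(68, 67): 67² ≡ 7, rhs ≡ 35 → off.
(30, 20): 20² ≡ 68, rhs ≡ 68 → on.
(71, 37): 37² ≡ 41, rhs ≡ 41 → on.

2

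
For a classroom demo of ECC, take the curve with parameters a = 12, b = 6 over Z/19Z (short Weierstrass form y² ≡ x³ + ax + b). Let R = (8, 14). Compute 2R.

(8, 5)

tangent at (8, 14): λ = (3·8² + 12)/(2·14) ≡ 14/9. 9⁻¹ ≡ 17 (mod 19), so λ ≡ 14·17 ≡ 10.
  x = λ² - 8 - 8 = 100 - 16 ≡ 8; y = λ·(8 - 8) - 14 ≡ 5. → (8, 5)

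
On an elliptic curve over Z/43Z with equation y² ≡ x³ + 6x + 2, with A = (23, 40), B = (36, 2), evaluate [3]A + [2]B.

(23, 3)

First 3A:
Repeated addition: build up to 3A.
2A: tangent at (23, 40): λ = (3·23² + 6)/(2·40) ≡ 2/37. 37⁻¹ ≡ 7 (mod 43), so λ ≡ 2·7 ≡ 14.
  x = λ² - 23 - 23 = 196 - 46 ≡ 21; y = λ·(23 - 21) - 40 ≡ 31. → (21, 31)
3A: (21, 31) + (23, 40). λ = (40 - 31)/(23 - 21) ≡ 9/2 mod 43. 2⁻¹ ≡ 22 (mod 43), so λ ≡ 26.
  x = λ² - 21 - 23 = 676 - 44 ≡ 30; y = λ·(21 - 30) - 31 ≡ 36. → (30, 36)
3A = (30, 36).
Next 2B:
Repeated addition: build up to 2B.
2B: tangent at (36, 2): λ = (3·36² + 6)/(2·2) ≡ 24/4. 4⁻¹ ≡ 11 (mod 43), so λ ≡ 24·11 ≡ 6.
  x = λ² - 36 - 36 = 36 - 72 ≡ 7; y = λ·(36 - 7) - 2 ≡ 0. → (7, 0)
2B = (7, 0).
Finally 3A + 2B:
(30, 36) + (7, 0). λ = (0 - 36)/(7 - 30) ≡ 7/20 mod 43. 20⁻¹ ≡ 28 (mod 43), so λ ≡ 24.
  x = λ² - 30 - 7 = 576 - 37 ≡ 23; y = λ·(30 - 23) - 36 ≡ 3. → (23, 3)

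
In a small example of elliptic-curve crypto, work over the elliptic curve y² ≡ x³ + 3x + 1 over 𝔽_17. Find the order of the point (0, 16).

5

2P: tangent at (0, 16): λ = (3·0² + 3)/(2·16) ≡ 3/15. 15⁻¹ ≡ 8 (mod 17), so λ ≡ 3·8 ≡ 7.
  x = λ² - 0 - 0 = 49 - 0 ≡ 15; y = λ·(0 - 15) - 16 ≡ 15. → (15, 15)
3P: (15, 15) + (0, 16). λ = (16 - 15)/(0 - 15) ≡ 1/2 mod 17. 2⁻¹ ≡ 9 (mod 17) since 2·9 = 18 ≡ 1, so λ ≡ 9.
  x = λ² - 15 - 0 = 81 - 15 ≡ 15; y = λ·(15 - 15) - 15 ≡ 2. → (15, 2)
4P: (15, 2) + (0, 16). λ = (16 - 2)/(0 - 15) ≡ 14/2 mod 17. 2⁻¹ ≡ 9 (mod 17) since 2·9 = 18 ≡ 1, so λ ≡ 7.
  x = λ² - 15 - 0 = 49 - 15 ≡ 0; y = λ·(15 - 0) - 2 ≡ 1. → (0, 1)
5P: (0, 1) + (0, 16): same x and y₁ ≡ -y₂, so the sum is ∞.
5P = ∞, so the order is 5.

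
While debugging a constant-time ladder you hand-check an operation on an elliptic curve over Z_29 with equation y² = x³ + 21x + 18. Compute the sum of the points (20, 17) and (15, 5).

(20, 17) + (15, 5). λ = (5 - 17)/(15 - 20) ≡ 17/24 mod 29. 24⁻¹ ≡ 23 (mod 29), so λ ≡ 14.
  x = λ² - 20 - 15 = 196 - 35 ≡ 16; y = λ·(20 - 16) - 17 ≡ 10. → (16, 10)

(16, 10)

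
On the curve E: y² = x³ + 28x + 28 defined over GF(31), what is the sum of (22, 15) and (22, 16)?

The two points share x = 22 and their y-coordinates satisfy 15 + 16 ≡ 0 (mod 31), so they are inverses. Their sum is O.

O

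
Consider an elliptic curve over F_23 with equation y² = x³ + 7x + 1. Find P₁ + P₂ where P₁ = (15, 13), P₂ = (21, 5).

(22, 4)

(15, 13) + (21, 5). λ = (5 - 13)/(21 - 15) ≡ 15/6 mod 23. 6⁻¹ ≡ 4 (mod 23) since 6·4 = 24 ≡ 1, so λ ≡ 14.
  x = λ² - 15 - 21 = 196 - 36 ≡ 22; y = λ·(15 - 22) - 13 ≡ 4. → (22, 4)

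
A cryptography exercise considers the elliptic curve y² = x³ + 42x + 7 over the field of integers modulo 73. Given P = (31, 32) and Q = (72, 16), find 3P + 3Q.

First 3P:
Repeated addition: build up to 3P.
2P: tangent at (31, 32): λ = (3·31² + 42)/(2·32) ≡ 5/64. 64⁻¹ ≡ 8 (mod 73), so λ ≡ 5·8 ≡ 40.
  x = λ² - 31 - 31 = 1600 - 62 ≡ 5; y = λ·(31 - 5) - 32 ≡ 59. → (5, 59)
3P: (5, 59) + (31, 32). λ = (32 - 59)/(31 - 5) ≡ 46/26 mod 73. 26⁻¹ ≡ 59 (mod 73) since 26·59 = 1534 ≡ 1, so λ ≡ 13.
  x = λ² - 5 - 31 = 169 - 36 ≡ 60; y = λ·(5 - 60) - 59 ≡ 29. → (60, 29)
3P = (60, 29).
Next 3Q:
Repeated addition: build up to 3Q.
2Q: tangent at (72, 16): λ = (3·72² + 42)/(2·16) ≡ 45/32. 32⁻¹ ≡ 16 (mod 73) since 32·16 = 512 ≡ 1, so λ ≡ 45·16 ≡ 63.
  x = λ² - 72 - 72 = 3969 - 144 ≡ 29; y = λ·(72 - 29) - 16 ≡ 65. → (29, 65)
3Q: (29, 65) + (72, 16). λ = (16 - 65)/(72 - 29) ≡ 24/43 mod 73. 43⁻¹ ≡ 17 (mod 73), so λ ≡ 43.
  x = λ² - 29 - 72 = 1849 - 101 ≡ 69; y = λ·(29 - 69) - 65 ≡ 40. → (69, 40)
3Q = (69, 40).
Finally 3P + 3Q:
(60, 29) + (69, 40). λ = (40 - 29)/(69 - 60) ≡ 11/9 mod 73. 9⁻¹ ≡ 65 (mod 73), so λ ≡ 58.
  x = λ² - 60 - 69 = 3364 - 129 ≡ 23; y = λ·(60 - 23) - 29 ≡ 0. → (23, 0)

(23, 0)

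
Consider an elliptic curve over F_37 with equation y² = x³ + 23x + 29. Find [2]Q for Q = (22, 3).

tangent at (22, 3): λ = (3·22² + 23)/(2·3) ≡ 32/6. 6⁻¹ ≡ 31 (mod 37), so λ ≡ 32·31 ≡ 30.
  x = λ² - 22 - 22 = 900 - 44 ≡ 5; y = λ·(22 - 5) - 3 ≡ 26. → (5, 26)

(5, 26)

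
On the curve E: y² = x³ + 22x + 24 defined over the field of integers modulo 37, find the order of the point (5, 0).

2P: (5, 0) + (5, 0): same x and y₁ ≡ -y₂, so the sum is ∞.
2P = ∞, so the order is 2.

2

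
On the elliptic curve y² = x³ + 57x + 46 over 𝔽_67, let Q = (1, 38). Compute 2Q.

(35, 48)

tangent at (1, 38): λ = (3·1² + 57)/(2·38) ≡ 60/9. 9⁻¹ ≡ 15 (mod 67) since 9·15 = 135 ≡ 1, so λ ≡ 60·15 ≡ 29.
  x = λ² - 1 - 1 = 841 - 2 ≡ 35; y = λ·(1 - 35) - 38 ≡ 48. → (35, 48)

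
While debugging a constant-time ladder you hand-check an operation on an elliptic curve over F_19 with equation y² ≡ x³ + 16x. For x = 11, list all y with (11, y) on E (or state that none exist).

5, 14

x³ + 16x + 0 = 1507 ≡ 6 (mod 19).
Square roots of 6 mod 19: 5 and 14 (since 5² = 25 ≡ 6).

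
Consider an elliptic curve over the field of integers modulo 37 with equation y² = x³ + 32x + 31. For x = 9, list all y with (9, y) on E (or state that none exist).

x³ + 32x + 31 = 1048 ≡ 12 (mod 37).
Square roots of 12 mod 37: 7 and 30 (since 7² = 49 ≡ 12).

7, 30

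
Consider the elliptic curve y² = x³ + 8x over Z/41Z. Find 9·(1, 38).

Write G = (1, 38).
Double-and-add on 9 = (1001)₂. Start with G = (1, 38) for the leading 1-bit.
double: tangent at (1, 38): λ = (3·1² + 8)/(2·38) ≡ 11/35. 35⁻¹ ≡ 34 (mod 41) since 35·34 = 1190 ≡ 1, so λ ≡ 11·34 ≡ 5.
  x = λ² - 1 - 1 = 25 - 2 ≡ 23; y = λ·(1 - 23) - 38 ≡ 16. → (23, 16)
double: tangent at (23, 16): λ = (3·23² + 8)/(2·16) ≡ 37/32. 32⁻¹ ≡ 9 (mod 41), so λ ≡ 37·9 ≡ 5.
  x = λ² - 23 - 23 = 25 - 46 ≡ 20; y = λ·(23 - 20) - 16 ≡ 40. → (20, 40)
double: tangent at (20, 40): λ = (3·20² + 8)/(2·40) ≡ 19/39. 39⁻¹ ≡ 20 (mod 41), so λ ≡ 19·20 ≡ 11.
  x = λ² - 20 - 20 = 121 - 40 ≡ 40; y = λ·(20 - 40) - 40 ≡ 27. → (40, 27)
add G: (40, 27) + (1, 38). λ = (38 - 27)/(1 - 40) ≡ 11/2 mod 41. 2⁻¹ ≡ 21 (mod 41), so λ ≡ 26.
  x = λ² - 40 - 1 = 676 - 41 ≡ 20; y = λ·(40 - 20) - 27 ≡ 1. → (20, 1)

(20, 1)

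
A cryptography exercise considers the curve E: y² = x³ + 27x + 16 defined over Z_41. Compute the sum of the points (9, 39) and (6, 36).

(9, 39) + (6, 36). λ = (36 - 39)/(6 - 9) ≡ 38/38 mod 41. 38⁻¹ ≡ 27 (mod 41), so λ ≡ 1.
  x = λ² - 9 - 6 = 1 - 15 ≡ 27; y = λ·(9 - 27) - 39 ≡ 25. → (27, 25)

(27, 25)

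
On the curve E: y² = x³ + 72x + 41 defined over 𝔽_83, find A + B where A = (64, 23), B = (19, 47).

(25, 6)

(64, 23) + (19, 47). λ = (47 - 23)/(19 - 64) ≡ 24/38 mod 83. 38⁻¹ ≡ 59 (mod 83), so λ ≡ 5.
  x = λ² - 64 - 19 = 25 - 83 ≡ 25; y = λ·(64 - 25) - 23 ≡ 6. → (25, 6)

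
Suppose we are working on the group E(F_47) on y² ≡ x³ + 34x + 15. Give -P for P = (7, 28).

-(7, 28) = (7, -28 mod 47) = (7, 19).

(7, 19)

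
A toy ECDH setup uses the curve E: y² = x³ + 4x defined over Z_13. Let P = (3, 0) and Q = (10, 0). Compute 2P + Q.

First 2P:
Repeated addition: build up to 2P.
2P: (3, 0) + (3, 0): same x and y₁ ≡ -y₂, so the sum is O.
2P = O.
Finally 2P + Q:
O + (10, 0) = (10, 0) (identity).

(10, 0)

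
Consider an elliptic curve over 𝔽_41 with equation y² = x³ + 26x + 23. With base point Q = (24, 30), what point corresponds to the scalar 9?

(35, 26)

Double-and-add on 9 = (1001)₂. Start with Q = (24, 30) for the leading 1-bit.
double: tangent at (24, 30): λ = (3·24² + 26)/(2·30) ≡ 32/19. 19⁻¹ ≡ 13 (mod 41) since 19·13 = 247 ≡ 1, so λ ≡ 32·13 ≡ 6.
  x = λ² - 24 - 24 = 36 - 48 ≡ 29; y = λ·(24 - 29) - 30 ≡ 22. → (29, 22)
double: tangent at (29, 22): λ = (3·29² + 26)/(2·22) ≡ 7/3. 3⁻¹ ≡ 14 (mod 41) since 3·14 = 42 ≡ 1, so λ ≡ 7·14 ≡ 16.
  x = λ² - 29 - 29 = 256 - 58 ≡ 34; y = λ·(29 - 34) - 22 ≡ 21. → (34, 21)
double: tangent at (34, 21): λ = (3·34² + 26)/(2·21) ≡ 9/1. 1⁻¹ ≡ 1 (mod 41), so λ ≡ 9·1 ≡ 9.
  x = λ² - 34 - 34 = 81 - 68 ≡ 13; y = λ·(34 - 13) - 21 ≡ 4. → (13, 4)
add Q: (13, 4) + (24, 30). λ = (30 - 4)/(24 - 13) ≡ 26/11 mod 41. 11⁻¹ ≡ 15 (mod 41), so λ ≡ 21.
  x = λ² - 13 - 24 = 441 - 37 ≡ 35; y = λ·(13 - 35) - 4 ≡ 26. → (35, 26)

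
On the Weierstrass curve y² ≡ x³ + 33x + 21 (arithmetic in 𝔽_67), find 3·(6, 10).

Write P = (6, 10).
Repeated addition: build up to 3P.
2P: tangent at (6, 10): λ = (3·6² + 33)/(2·10) ≡ 7/20. 20⁻¹ ≡ 57 (mod 67), so λ ≡ 7·57 ≡ 64.
  x = λ² - 6 - 6 = 4096 - 12 ≡ 64; y = λ·(6 - 64) - 10 ≡ 30. → (64, 30)
3P: (64, 30) + (6, 10). λ = (10 - 30)/(6 - 64) ≡ 47/9 mod 67. 9⁻¹ ≡ 15 (mod 67) since 9·15 = 135 ≡ 1, so λ ≡ 35.
  x = λ² - 64 - 6 = 1225 - 70 ≡ 16; y = λ·(64 - 16) - 30 ≡ 42. → (16, 42)

(16, 42)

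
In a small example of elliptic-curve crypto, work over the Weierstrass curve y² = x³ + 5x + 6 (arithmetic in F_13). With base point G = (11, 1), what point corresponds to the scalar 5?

Repeated addition: build up to 5G.
2G: tangent at (11, 1): λ = (3·11² + 5)/(2·1) ≡ 4/2. 2⁻¹ ≡ 7 (mod 13), so λ ≡ 4·7 ≡ 2.
  x = λ² - 11 - 11 = 4 - 22 ≡ 8; y = λ·(11 - 8) - 1 ≡ 5. → (8, 5)
3G: (8, 5) + (11, 1). λ = (1 - 5)/(11 - 8) ≡ 9/3 mod 13. 3⁻¹ ≡ 9 (mod 13) since 3·9 = 27 ≡ 1, so λ ≡ 3.
  x = λ² - 8 - 11 = 9 - 19 ≡ 3; y = λ·(8 - 3) - 5 ≡ 10. → (3, 10)
4G: (3, 10) + (11, 1). λ = (1 - 10)/(11 - 3) ≡ 4/8 mod 13. 8⁻¹ ≡ 5 (mod 13) since 8·5 = 40 ≡ 1, so λ ≡ 7.
  x = λ² - 3 - 11 = 49 - 14 ≡ 9; y = λ·(3 - 9) - 10 ≡ 0. → (9, 0)
5G: (9, 0) + (11, 1). λ = (1 - 0)/(11 - 9) ≡ 1/2 mod 13. 2⁻¹ ≡ 7 (mod 13), so λ ≡ 7.
  x = λ² - 9 - 11 = 49 - 20 ≡ 3; y = λ·(9 - 3) - 0 ≡ 3. → (3, 3)

(3, 3)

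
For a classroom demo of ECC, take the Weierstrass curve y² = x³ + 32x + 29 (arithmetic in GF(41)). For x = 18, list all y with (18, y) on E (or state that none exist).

x³ + 32x + 29 = 6437 ≡ 0 (mod 41).
Only y = 0 satisfies y² ≡ 0.

0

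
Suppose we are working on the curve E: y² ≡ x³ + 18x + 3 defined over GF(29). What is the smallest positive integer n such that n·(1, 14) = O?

7

2P: tangent at (1, 14): λ = (3·1² + 18)/(2·14) ≡ 21/28. 28⁻¹ ≡ 28 (mod 29) since 28·28 = 784 ≡ 1, so λ ≡ 21·28 ≡ 8.
  x = λ² - 1 - 1 = 64 - 2 ≡ 4; y = λ·(1 - 4) - 14 ≡ 20. → (4, 20)
3P: (4, 20) + (1, 14). λ = (14 - 20)/(1 - 4) ≡ 23/26 mod 29. 26⁻¹ ≡ 19 (mod 29), so λ ≡ 2.
  x = λ² - 4 - 1 = 4 - 5 ≡ 28; y = λ·(4 - 28) - 20 ≡ 19. → (28, 19)
4P: (28, 19) + (1, 14). λ = (14 - 19)/(1 - 28) ≡ 24/2 mod 29. 2⁻¹ ≡ 15 (mod 29) since 2·15 = 30 ≡ 1, so λ ≡ 12.
  x = λ² - 28 - 1 = 144 - 29 ≡ 28; y = λ·(28 - 28) - 19 ≡ 10. → (28, 10)
5P: (28, 10) + (1, 14). λ = (14 - 10)/(1 - 28) ≡ 4/2 mod 29. 2⁻¹ ≡ 15 (mod 29), so λ ≡ 2.
  x = λ² - 28 - 1 = 4 - 29 ≡ 4; y = λ·(28 - 4) - 10 ≡ 9. → (4, 9)
6P: (4, 9) + (1, 14). λ = (14 - 9)/(1 - 4) ≡ 5/26 mod 29. 26⁻¹ ≡ 19 (mod 29), so λ ≡ 8.
  x = λ² - 4 - 1 = 64 - 5 ≡ 1; y = λ·(4 - 1) - 9 ≡ 15. → (1, 15)
7P: (1, 15) + (1, 14): same x and y₁ ≡ -y₂, so the sum is O.
7P = O, so the order is 7.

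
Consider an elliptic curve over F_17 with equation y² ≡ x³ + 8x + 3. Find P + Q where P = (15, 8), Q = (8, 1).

(15, 8) + (8, 1). λ = (1 - 8)/(8 - 15) ≡ 10/10 mod 17. 10⁻¹ ≡ 12 (mod 17), so λ ≡ 1.
  x = λ² - 15 - 8 = 1 - 23 ≡ 12; y = λ·(15 - 12) - 8 ≡ 12. → (12, 12)

(12, 12)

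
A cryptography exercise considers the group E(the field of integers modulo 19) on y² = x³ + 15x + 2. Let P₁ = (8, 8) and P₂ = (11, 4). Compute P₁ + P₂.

(6, 2)

(8, 8) + (11, 4). λ = (4 - 8)/(11 - 8) ≡ 15/3 mod 19. 3⁻¹ ≡ 13 (mod 19), so λ ≡ 5.
  x = λ² - 8 - 11 = 25 - 19 ≡ 6; y = λ·(8 - 6) - 8 ≡ 2. → (6, 2)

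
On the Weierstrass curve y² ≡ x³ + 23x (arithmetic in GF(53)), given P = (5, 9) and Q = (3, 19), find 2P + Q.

First 2P:
Repeated addition: build up to 2P.
2P: tangent at (5, 9): λ = (3·5² + 23)/(2·9) ≡ 45/18. 18⁻¹ ≡ 3 (mod 53), so λ ≡ 45·3 ≡ 29.
  x = λ² - 5 - 5 = 841 - 10 ≡ 36; y = λ·(5 - 36) - 9 ≡ 46. → (36, 46)
2P = (36, 46).
Finally 2P + Q:
(36, 46) + (3, 19). λ = (19 - 46)/(3 - 36) ≡ 26/20 mod 53. 20⁻¹ ≡ 8 (mod 53) since 20·8 = 160 ≡ 1, so λ ≡ 49.
  x = λ² - 36 - 3 = 2401 - 39 ≡ 30; y = λ·(36 - 30) - 46 ≡ 36. → (30, 36)

(30, 36)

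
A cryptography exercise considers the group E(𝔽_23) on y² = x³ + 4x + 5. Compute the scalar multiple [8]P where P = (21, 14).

(17, 15)

Double-and-add on 8 = (1000)₂. Start with P = (21, 14) for the leading 1-bit.
double: tangent at (21, 14): λ = (3·21² + 4)/(2·14) ≡ 16/5. 5⁻¹ ≡ 14 (mod 23), so λ ≡ 16·14 ≡ 17.
  x = λ² - 21 - 21 = 289 - 42 ≡ 17; y = λ·(21 - 17) - 14 ≡ 8. → (17, 8)
double: tangent at (17, 8): λ = (3·17² + 4)/(2·8) ≡ 20/16. 16⁻¹ ≡ 13 (mod 23), so λ ≡ 20·13 ≡ 7.
  x = λ² - 17 - 17 = 49 - 34 ≡ 15; y = λ·(17 - 15) - 8 ≡ 6. → (15, 6)
double: tangent at (15, 6): λ = (3·15² + 4)/(2·6) ≡ 12/12. 12⁻¹ ≡ 2 (mod 23), so λ ≡ 12·2 ≡ 1.
  x = λ² - 15 - 15 = 1 - 30 ≡ 17; y = λ·(15 - 17) - 6 ≡ 15. → (17, 15)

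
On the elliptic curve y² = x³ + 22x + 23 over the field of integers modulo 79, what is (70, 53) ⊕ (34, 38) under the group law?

(24, 32)

(70, 53) + (34, 38). λ = (38 - 53)/(34 - 70) ≡ 64/43 mod 79. 43⁻¹ ≡ 68 (mod 79), so λ ≡ 7.
  x = λ² - 70 - 34 = 49 - 104 ≡ 24; y = λ·(70 - 24) - 53 ≡ 32. → (24, 32)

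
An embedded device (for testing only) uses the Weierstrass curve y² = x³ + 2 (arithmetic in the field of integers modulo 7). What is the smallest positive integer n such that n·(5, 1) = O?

3

2P: tangent at (5, 1): λ = (3·5² + 0)/(2·1) ≡ 5/2. 2⁻¹ ≡ 4 (mod 7), so λ ≡ 5·4 ≡ 6.
  x = λ² - 5 - 5 = 36 - 10 ≡ 5; y = λ·(5 - 5) - 1 ≡ 6. → (5, 6)
3P: (5, 6) + (5, 1): same x and y₁ ≡ -y₂, so the sum is O.
3P = O, so the order is 3.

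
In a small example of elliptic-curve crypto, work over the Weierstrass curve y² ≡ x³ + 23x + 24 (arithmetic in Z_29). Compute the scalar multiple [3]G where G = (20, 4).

(18, 8)

Repeated addition: build up to 3G.
2G: tangent at (20, 4): λ = (3·20² + 23)/(2·4) ≡ 5/8. 8⁻¹ ≡ 11 (mod 29) since 8·11 = 88 ≡ 1, so λ ≡ 5·11 ≡ 26.
  x = λ² - 20 - 20 = 676 - 40 ≡ 27; y = λ·(20 - 27) - 4 ≡ 17. → (27, 17)
3G: (27, 17) + (20, 4). λ = (4 - 17)/(20 - 27) ≡ 16/22 mod 29. 22⁻¹ ≡ 4 (mod 29) since 22·4 = 88 ≡ 1, so λ ≡ 6.
  x = λ² - 27 - 20 = 36 - 47 ≡ 18; y = λ·(27 - 18) - 17 ≡ 8. → (18, 8)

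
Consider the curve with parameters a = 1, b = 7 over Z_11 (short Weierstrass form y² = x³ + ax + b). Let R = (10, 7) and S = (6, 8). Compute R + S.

(10, 7) + (6, 8). λ = (8 - 7)/(6 - 10) ≡ 1/7 mod 11. 7⁻¹ ≡ 8 (mod 11), so λ ≡ 8.
  x = λ² - 10 - 6 = 64 - 16 ≡ 4; y = λ·(10 - 4) - 7 ≡ 8. → (4, 8)

(4, 8)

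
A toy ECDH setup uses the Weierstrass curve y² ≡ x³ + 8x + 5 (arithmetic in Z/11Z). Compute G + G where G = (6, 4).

(3, 1)

tangent at (6, 4): λ = (3·6² + 8)/(2·4) ≡ 6/8. 8⁻¹ ≡ 7 (mod 11), so λ ≡ 6·7 ≡ 9.
  x = λ² - 6 - 6 = 81 - 12 ≡ 3; y = λ·(6 - 3) - 4 ≡ 1. → (3, 1)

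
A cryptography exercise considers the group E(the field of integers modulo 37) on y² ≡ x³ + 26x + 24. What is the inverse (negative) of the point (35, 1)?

(35, 36)

-(35, 1) = (35, -1 mod 37) = (35, 36).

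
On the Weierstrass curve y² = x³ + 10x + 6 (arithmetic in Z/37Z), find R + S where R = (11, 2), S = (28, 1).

(11, 2) + (28, 1). λ = (1 - 2)/(28 - 11) ≡ 36/17 mod 37. 17⁻¹ ≡ 24 (mod 37), so λ ≡ 13.
  x = λ² - 11 - 28 = 169 - 39 ≡ 19; y = λ·(11 - 19) - 2 ≡ 5. → (19, 5)

(19, 5)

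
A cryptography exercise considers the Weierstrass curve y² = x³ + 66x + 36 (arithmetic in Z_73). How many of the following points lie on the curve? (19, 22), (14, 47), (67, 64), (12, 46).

(19, 22): 22² ≡ 46, rhs ≡ 46 → on.
(14, 47): 47² ≡ 19, rhs ≡ 54 → off.
(67, 64): 64² ≡ 8, rhs ≡ 8 → on.
(12, 46): 46² ≡ 72, rhs ≡ 1 → off.

2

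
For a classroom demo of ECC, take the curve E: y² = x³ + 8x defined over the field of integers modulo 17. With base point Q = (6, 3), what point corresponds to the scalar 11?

(6, 3)

Double-and-add on 11 = (1011)₂. Start with Q = (6, 3) for the leading 1-bit.
double: tangent at (6, 3): λ = (3·6² + 8)/(2·3) ≡ 14/6. 6⁻¹ ≡ 3 (mod 17), so λ ≡ 14·3 ≡ 8.
  x = λ² - 6 - 6 = 64 - 12 ≡ 1; y = λ·(6 - 1) - 3 ≡ 3. → (1, 3)
double: tangent at (1, 3): λ = (3·1² + 8)/(2·3) ≡ 11/6. 6⁻¹ ≡ 3 (mod 17), so λ ≡ 11·3 ≡ 16.
  x = λ² - 1 - 1 = 256 - 2 ≡ 16; y = λ·(1 - 16) - 3 ≡ 12. → (16, 12)
add Q: (16, 12) + (6, 3). λ = (3 - 12)/(6 - 16) ≡ 8/7 mod 17. 7⁻¹ ≡ 5 (mod 17) since 7·5 = 35 ≡ 1, so λ ≡ 6.
  x = λ² - 16 - 6 = 36 - 22 ≡ 14; y = λ·(16 - 14) - 12 ≡ 0. → (14, 0)
double: (14, 0) + (14, 0): same x and y₁ ≡ -y₂, so the sum is O.
add Q: O + (6, 3) = (6, 3) (identity).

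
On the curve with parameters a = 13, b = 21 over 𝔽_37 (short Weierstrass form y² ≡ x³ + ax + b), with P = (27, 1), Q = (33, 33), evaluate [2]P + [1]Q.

(28, 27)

First 2P:
Repeated addition: build up to 2P.
2P: tangent at (27, 1): λ = (3·27² + 13)/(2·1) ≡ 17/2. 2⁻¹ ≡ 19 (mod 37), so λ ≡ 17·19 ≡ 27.
  x = λ² - 27 - 27 = 729 - 54 ≡ 9; y = λ·(27 - 9) - 1 ≡ 4. → (9, 4)
2P = (9, 4).
Finally 2P + Q:
(9, 4) + (33, 33). λ = (33 - 4)/(33 - 9) ≡ 29/24 mod 37. 24⁻¹ ≡ 17 (mod 37) since 24·17 = 408 ≡ 1, so λ ≡ 12.
  x = λ² - 9 - 33 = 144 - 42 ≡ 28; y = λ·(9 - 28) - 4 ≡ 27. → (28, 27)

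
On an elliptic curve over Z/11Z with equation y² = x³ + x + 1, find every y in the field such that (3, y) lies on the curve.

3, 8

x³ + 1x + 1 = 31 ≡ 9 (mod 11).
Square roots of 9 mod 11: 3 and 8 (since 3² = 9 ≡ 9).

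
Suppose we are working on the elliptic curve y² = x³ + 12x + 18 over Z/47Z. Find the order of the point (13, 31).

9

2P: tangent at (13, 31): λ = (3·13² + 12)/(2·31) ≡ 2/15. 15⁻¹ ≡ 22 (mod 47) since 15·22 = 330 ≡ 1, so λ ≡ 2·22 ≡ 44.
  x = λ² - 13 - 13 = 1936 - 26 ≡ 30; y = λ·(13 - 30) - 31 ≡ 20. → (30, 20)
3P: (30, 20) + (13, 31). λ = (31 - 20)/(13 - 30) ≡ 11/30 mod 47. 30⁻¹ ≡ 11 (mod 47), so λ ≡ 27.
  x = λ² - 30 - 13 = 729 - 43 ≡ 28; y = λ·(30 - 28) - 20 ≡ 34. → (28, 34)
4P: (28, 34) + (13, 31). λ = (31 - 34)/(13 - 28) ≡ 44/32 mod 47. 32⁻¹ ≡ 25 (mod 47), so λ ≡ 19.
  x = λ² - 28 - 13 = 361 - 41 ≡ 38; y = λ·(28 - 38) - 34 ≡ 11. → (38, 11)
5P: (38, 11) + (13, 31). λ = (31 - 11)/(13 - 38) ≡ 20/22 mod 47. 22⁻¹ ≡ 15 (mod 47), so λ ≡ 18.
  x = λ² - 38 - 13 = 324 - 51 ≡ 38; y = λ·(38 - 38) - 11 ≡ 36. → (38, 36)
6P: (38, 36) + (13, 31). λ = (31 - 36)/(13 - 38) ≡ 42/22 mod 47. 22⁻¹ ≡ 15 (mod 47), so λ ≡ 19.
  x = λ² - 38 - 13 = 361 - 51 ≡ 28; y = λ·(38 - 28) - 36 ≡ 13. → (28, 13)
7P: (28, 13) + (13, 31). λ = (31 - 13)/(13 - 28) ≡ 18/32 mod 47. 32⁻¹ ≡ 25 (mod 47) since 32·25 = 800 ≡ 1, so λ ≡ 27.
  x = λ² - 28 - 13 = 729 - 41 ≡ 30; y = λ·(28 - 30) - 13 ≡ 27. → (30, 27)
8P: (30, 27) + (13, 31). λ = (31 - 27)/(13 - 30) ≡ 4/30 mod 47. 30⁻¹ ≡ 11 (mod 47) since 30·11 = 330 ≡ 1, so λ ≡ 44.
  x = λ² - 30 - 13 = 1936 - 43 ≡ 13; y = λ·(30 - 13) - 27 ≡ 16. → (13, 16)
9P: (13, 16) + (13, 31): same x and y₁ ≡ -y₂, so the sum is 𝒪.
9P = 𝒪, so the order is 9.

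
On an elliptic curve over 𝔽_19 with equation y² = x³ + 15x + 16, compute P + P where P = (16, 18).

tangent at (16, 18): λ = (3·16² + 15)/(2·18) ≡ 4/17. 17⁻¹ ≡ 9 (mod 19), so λ ≡ 4·9 ≡ 17.
  x = λ² - 16 - 16 = 289 - 32 ≡ 10; y = λ·(16 - 10) - 18 ≡ 8. → (10, 8)

(10, 8)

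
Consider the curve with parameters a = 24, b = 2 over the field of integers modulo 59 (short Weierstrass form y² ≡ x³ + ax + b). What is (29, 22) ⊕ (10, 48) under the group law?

(7, 10)

(29, 22) + (10, 48). λ = (48 - 22)/(10 - 29) ≡ 26/40 mod 59. 40⁻¹ ≡ 31 (mod 59), so λ ≡ 39.
  x = λ² - 29 - 10 = 1521 - 39 ≡ 7; y = λ·(29 - 7) - 22 ≡ 10. → (7, 10)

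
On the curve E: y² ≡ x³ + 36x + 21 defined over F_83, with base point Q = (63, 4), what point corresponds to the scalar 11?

(63, 79)

Double-and-add on 11 = (1011)₂. Start with Q = (63, 4) for the leading 1-bit.
double: tangent at (63, 4): λ = (3·63² + 36)/(2·4) ≡ 74/8. 8⁻¹ ≡ 52 (mod 83), so λ ≡ 74·52 ≡ 30.
  x = λ² - 63 - 63 = 900 - 126 ≡ 27; y = λ·(63 - 27) - 4 ≡ 80. → (27, 80)
double: tangent at (27, 80): λ = (3·27² + 36)/(2·80) ≡ 65/77. 77⁻¹ ≡ 69 (mod 83) since 77·69 = 5313 ≡ 1, so λ ≡ 65·69 ≡ 3.
  x = λ² - 27 - 27 = 9 - 54 ≡ 38; y = λ·(27 - 38) - 80 ≡ 53. → (38, 53)
add Q: (38, 53) + (63, 4). λ = (4 - 53)/(63 - 38) ≡ 34/25 mod 83. 25⁻¹ ≡ 10 (mod 83), so λ ≡ 8.
  x = λ² - 38 - 63 = 64 - 101 ≡ 46; y = λ·(38 - 46) - 53 ≡ 49. → (46, 49)
double: tangent at (46, 49): λ = (3·46² + 36)/(2·49) ≡ 76/15. 15⁻¹ ≡ 72 (mod 83), so λ ≡ 76·72 ≡ 77.
  x = λ² - 46 - 46 = 5929 - 92 ≡ 27; y = λ·(46 - 27) - 49 ≡ 3. → (27, 3)
add Q: (27, 3) + (63, 4). λ = (4 - 3)/(63 - 27) ≡ 1/36 mod 83. 36⁻¹ ≡ 30 (mod 83), so λ ≡ 30.
  x = λ² - 27 - 63 = 900 - 90 ≡ 63; y = λ·(27 - 63) - 3 ≡ 79. → (63, 79)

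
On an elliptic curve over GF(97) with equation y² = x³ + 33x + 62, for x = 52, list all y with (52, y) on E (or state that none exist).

none

x³ + 33x + 62 = 142386 ≡ 87 (mod 97).
87 is a non-residue mod 97; no y exists.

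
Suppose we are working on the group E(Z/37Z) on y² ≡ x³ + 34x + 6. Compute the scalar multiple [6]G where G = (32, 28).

(31, 20)

Double-and-add on 6 = (110)₂. Start with G = (32, 28) for the leading 1-bit.
double: tangent at (32, 28): λ = (3·32² + 34)/(2·28) ≡ 35/19. 19⁻¹ ≡ 2 (mod 37) since 19·2 = 38 ≡ 1, so λ ≡ 35·2 ≡ 33.
  x = λ² - 32 - 32 = 1089 - 64 ≡ 26; y = λ·(32 - 26) - 28 ≡ 22. → (26, 22)
add G: (26, 22) + (32, 28). λ = (28 - 22)/(32 - 26) ≡ 6/6 mod 37. 6⁻¹ ≡ 31 (mod 37), so λ ≡ 1.
  x = λ² - 26 - 32 = 1 - 58 ≡ 17; y = λ·(26 - 17) - 22 ≡ 24. → (17, 24)
double: tangent at (17, 24): λ = (3·17² + 34)/(2·24) ≡ 13/11. 11⁻¹ ≡ 27 (mod 37), so λ ≡ 13·27 ≡ 18.
  x = λ² - 17 - 17 = 324 - 34 ≡ 31; y = λ·(17 - 31) - 24 ≡ 20. → (31, 20)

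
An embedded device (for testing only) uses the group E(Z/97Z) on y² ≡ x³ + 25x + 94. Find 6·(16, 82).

(39, 32)

Write G = (16, 82).
Repeated addition: build up to 6G.
2G: tangent at (16, 82): λ = (3·16² + 25)/(2·82) ≡ 17/67. 67⁻¹ ≡ 42 (mod 97), so λ ≡ 17·42 ≡ 35.
  x = λ² - 16 - 16 = 1225 - 32 ≡ 29; y = λ·(16 - 29) - 82 ≡ 45. → (29, 45)
3G: (29, 45) + (16, 82). λ = (82 - 45)/(16 - 29) ≡ 37/84 mod 97. 84⁻¹ ≡ 82 (mod 97) since 84·82 = 6888 ≡ 1, so λ ≡ 27.
  x = λ² - 29 - 16 = 729 - 45 ≡ 5; y = λ·(29 - 5) - 45 ≡ 21. → (5, 21)
4G: (5, 21) + (16, 82). λ = (82 - 21)/(16 - 5) ≡ 61/11 mod 97. 11⁻¹ ≡ 53 (mod 97) since 11·53 = 583 ≡ 1, so λ ≡ 32.
  x = λ² - 5 - 16 = 1024 - 21 ≡ 33; y = λ·(5 - 33) - 21 ≡ 53. → (33, 53)
5G: (33, 53) + (16, 82). λ = (82 - 53)/(16 - 33) ≡ 29/80 mod 97. 80⁻¹ ≡ 57 (mod 97) since 80·57 = 4560 ≡ 1, so λ ≡ 4.
  x = λ² - 33 - 16 = 16 - 49 ≡ 64; y = λ·(33 - 64) - 53 ≡ 17. → (64, 17)
6G: (64, 17) + (16, 82). λ = (82 - 17)/(16 - 64) ≡ 65/49 mod 97. 49⁻¹ ≡ 2 (mod 97), so λ ≡ 33.
  x = λ² - 64 - 16 = 1089 - 80 ≡ 39; y = λ·(64 - 39) - 17 ≡ 32. → (39, 32)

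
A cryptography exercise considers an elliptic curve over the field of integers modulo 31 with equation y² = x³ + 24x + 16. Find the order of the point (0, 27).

4

2P: tangent at (0, 27): λ = (3·0² + 24)/(2·27) ≡ 24/23. 23⁻¹ ≡ 27 (mod 31) since 23·27 = 621 ≡ 1, so λ ≡ 24·27 ≡ 28.
  x = λ² - 0 - 0 = 784 - 0 ≡ 9; y = λ·(0 - 9) - 27 ≡ 0. → (9, 0)
3P: (9, 0) + (0, 27). λ = (27 - 0)/(0 - 9) ≡ 27/22 mod 31. 22⁻¹ ≡ 24 (mod 31), so λ ≡ 28.
  x = λ² - 9 - 0 = 784 - 9 ≡ 0; y = λ·(9 - 0) - 0 ≡ 4. → (0, 4)
4P: (0, 4) + (0, 27): same x and y₁ ≡ -y₂, so the sum is the point at infinity.
4P = the point at infinity, so the order is 4.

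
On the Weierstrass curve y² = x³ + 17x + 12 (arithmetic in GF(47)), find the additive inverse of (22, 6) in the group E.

-(22, 6) = (22, -6 mod 47) = (22, 41).

(22, 41)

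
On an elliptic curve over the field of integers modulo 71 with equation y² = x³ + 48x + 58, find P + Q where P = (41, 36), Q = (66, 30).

(41, 36) + (66, 30). λ = (30 - 36)/(66 - 41) ≡ 65/25 mod 71. 25⁻¹ ≡ 54 (mod 71), so λ ≡ 31.
  x = λ² - 41 - 66 = 961 - 107 ≡ 2; y = λ·(41 - 2) - 36 ≡ 37. → (2, 37)

(2, 37)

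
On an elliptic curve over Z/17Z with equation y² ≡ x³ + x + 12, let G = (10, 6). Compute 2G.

(15, 6)

tangent at (10, 6): λ = (3·10² + 1)/(2·6) ≡ 12/12. 12⁻¹ ≡ 10 (mod 17) since 12·10 = 120 ≡ 1, so λ ≡ 12·10 ≡ 1.
  x = λ² - 10 - 10 = 1 - 20 ≡ 15; y = λ·(10 - 15) - 6 ≡ 6. → (15, 6)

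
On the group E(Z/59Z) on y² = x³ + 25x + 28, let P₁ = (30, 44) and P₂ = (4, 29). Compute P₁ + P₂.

(53, 4)

(30, 44) + (4, 29). λ = (29 - 44)/(4 - 30) ≡ 44/33 mod 59. 33⁻¹ ≡ 34 (mod 59), so λ ≡ 21.
  x = λ² - 30 - 4 = 441 - 34 ≡ 53; y = λ·(30 - 53) - 44 ≡ 4. → (53, 4)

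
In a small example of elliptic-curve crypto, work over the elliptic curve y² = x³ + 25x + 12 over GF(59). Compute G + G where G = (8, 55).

tangent at (8, 55): λ = (3·8² + 25)/(2·55) ≡ 40/51. 51⁻¹ ≡ 22 (mod 59), so λ ≡ 40·22 ≡ 54.
  x = λ² - 8 - 8 = 2916 - 16 ≡ 9; y = λ·(8 - 9) - 55 ≡ 9. → (9, 9)

(9, 9)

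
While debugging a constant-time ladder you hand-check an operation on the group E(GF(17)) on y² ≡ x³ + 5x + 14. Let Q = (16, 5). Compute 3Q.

Repeated addition: build up to 3Q.
2Q: tangent at (16, 5): λ = (3·16² + 5)/(2·5) ≡ 8/10. 10⁻¹ ≡ 12 (mod 17), so λ ≡ 8·12 ≡ 11.
  x = λ² - 16 - 16 = 121 - 32 ≡ 4; y = λ·(16 - 4) - 5 ≡ 8. → (4, 8)
3Q: (4, 8) + (16, 5). λ = (5 - 8)/(16 - 4) ≡ 14/12 mod 17. 12⁻¹ ≡ 10 (mod 17) since 12·10 = 120 ≡ 1, so λ ≡ 4.
  x = λ² - 4 - 16 = 16 - 20 ≡ 13; y = λ·(4 - 13) - 8 ≡ 7. → (13, 7)

(13, 7)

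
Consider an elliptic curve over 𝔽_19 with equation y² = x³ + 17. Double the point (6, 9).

tangent at (6, 9): λ = (3·6² + 0)/(2·9) ≡ 13/18. 18⁻¹ ≡ 18 (mod 19), so λ ≡ 13·18 ≡ 6.
  x = λ² - 6 - 6 = 36 - 12 ≡ 5; y = λ·(6 - 5) - 9 ≡ 16. → (5, 16)

(5, 16)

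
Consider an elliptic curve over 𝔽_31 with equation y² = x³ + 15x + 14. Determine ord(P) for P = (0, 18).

2P: tangent at (0, 18): λ = (3·0² + 15)/(2·18) ≡ 15/5. 5⁻¹ ≡ 25 (mod 31), so λ ≡ 15·25 ≡ 3.
  x = λ² - 0 - 0 = 9 - 0 ≡ 9; y = λ·(0 - 9) - 18 ≡ 17. → (9, 17)
3P: (9, 17) + (0, 18). λ = (18 - 17)/(0 - 9) ≡ 1/22 mod 31. 22⁻¹ ≡ 24 (mod 31), so λ ≡ 24.
  x = λ² - 9 - 0 = 576 - 9 ≡ 9; y = λ·(9 - 9) - 17 ≡ 14. → (9, 14)
4P: (9, 14) + (0, 18). λ = (18 - 14)/(0 - 9) ≡ 4/22 mod 31. 22⁻¹ ≡ 24 (mod 31), so λ ≡ 3.
  x = λ² - 9 - 0 = 9 - 9 ≡ 0; y = λ·(9 - 0) - 14 ≡ 13. → (0, 13)
5P: (0, 13) + (0, 18): same x and y₁ ≡ -y₂, so the sum is O.
5P = O, so the order is 5.

5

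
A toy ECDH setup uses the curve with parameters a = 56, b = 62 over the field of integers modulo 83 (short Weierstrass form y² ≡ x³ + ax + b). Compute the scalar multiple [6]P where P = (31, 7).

Repeated addition: build up to 6P.
2P: tangent at (31, 7): λ = (3·31² + 56)/(2·7) ≡ 34/14. 14⁻¹ ≡ 6 (mod 83), so λ ≡ 34·6 ≡ 38.
  x = λ² - 31 - 31 = 1444 - 62 ≡ 54; y = λ·(31 - 54) - 7 ≡ 32. → (54, 32)
3P: (54, 32) + (31, 7). λ = (7 - 32)/(31 - 54) ≡ 58/60 mod 83. 60⁻¹ ≡ 18 (mod 83), so λ ≡ 48.
  x = λ² - 54 - 31 = 2304 - 85 ≡ 61; y = λ·(54 - 61) - 32 ≡ 47. → (61, 47)
4P: (61, 47) + (31, 7). λ = (7 - 47)/(31 - 61) ≡ 43/53 mod 83. 53⁻¹ ≡ 47 (mod 83) since 53·47 = 2491 ≡ 1, so λ ≡ 29.
  x = λ² - 61 - 31 = 841 - 92 ≡ 2; y = λ·(61 - 2) - 47 ≡ 4. → (2, 4)
5P: (2, 4) + (31, 7). λ = (7 - 4)/(31 - 2) ≡ 3/29 mod 83. 29⁻¹ ≡ 63 (mod 83) since 29·63 = 1827 ≡ 1, so λ ≡ 23.
  x = λ² - 2 - 31 = 529 - 33 ≡ 81; y = λ·(2 - 81) - 4 ≡ 5. → (81, 5)
6P: (81, 5) + (31, 7). λ = (7 - 5)/(31 - 81) ≡ 2/33 mod 83. 33⁻¹ ≡ 78 (mod 83), so λ ≡ 73.
  x = λ² - 81 - 31 = 5329 - 112 ≡ 71; y = λ·(81 - 71) - 5 ≡ 61. → (71, 61)

(71, 61)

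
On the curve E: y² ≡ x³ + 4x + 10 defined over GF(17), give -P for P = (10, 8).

-(10, 8) = (10, -8 mod 17) = (10, 9).

(10, 9)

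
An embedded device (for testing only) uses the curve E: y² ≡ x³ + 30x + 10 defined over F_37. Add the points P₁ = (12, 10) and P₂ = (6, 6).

(3, 33)

(12, 10) + (6, 6). λ = (6 - 10)/(6 - 12) ≡ 33/31 mod 37. 31⁻¹ ≡ 6 (mod 37), so λ ≡ 13.
  x = λ² - 12 - 6 = 169 - 18 ≡ 3; y = λ·(12 - 3) - 10 ≡ 33. → (3, 33)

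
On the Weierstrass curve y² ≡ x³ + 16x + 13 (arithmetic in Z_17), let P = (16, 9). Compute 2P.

(6, 11)

tangent at (16, 9): λ = (3·16² + 16)/(2·9) ≡ 2/1. 1⁻¹ ≡ 1 (mod 17), so λ ≡ 2·1 ≡ 2.
  x = λ² - 16 - 16 = 4 - 32 ≡ 6; y = λ·(16 - 6) - 9 ≡ 11. → (6, 11)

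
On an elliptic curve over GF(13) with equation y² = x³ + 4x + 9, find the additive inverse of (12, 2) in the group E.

(12, 11)

-(12, 2) = (12, -2 mod 13) = (12, 11).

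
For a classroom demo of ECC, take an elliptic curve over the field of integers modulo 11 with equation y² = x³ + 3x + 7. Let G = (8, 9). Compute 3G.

Repeated addition: build up to 3G.
2G: tangent at (8, 9): λ = (3·8² + 3)/(2·9) ≡ 8/7. 7⁻¹ ≡ 8 (mod 11), so λ ≡ 8·8 ≡ 9.
  x = λ² - 8 - 8 = 81 - 16 ≡ 10; y = λ·(8 - 10) - 9 ≡ 6. → (10, 6)
3G: (10, 6) + (8, 9). λ = (9 - 6)/(8 - 10) ≡ 3/9 mod 11. 9⁻¹ ≡ 5 (mod 11) since 9·5 = 45 ≡ 1, so λ ≡ 4.
  x = λ² - 10 - 8 = 16 - 18 ≡ 9; y = λ·(10 - 9) - 6 ≡ 9. → (9, 9)

(9, 9)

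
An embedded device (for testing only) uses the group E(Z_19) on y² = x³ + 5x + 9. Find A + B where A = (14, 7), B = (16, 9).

(14, 7) + (16, 9). λ = (9 - 7)/(16 - 14) ≡ 2/2 mod 19. 2⁻¹ ≡ 10 (mod 19), so λ ≡ 1.
  x = λ² - 14 - 16 = 1 - 30 ≡ 9; y = λ·(14 - 9) - 7 ≡ 17. → (9, 17)

(9, 17)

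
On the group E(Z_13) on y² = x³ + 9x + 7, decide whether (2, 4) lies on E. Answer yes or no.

no

y² = 4² ≡ 3; x³ + 9x + 7 = 33 ≡ 7 (mod 13). 3 ≠ 7.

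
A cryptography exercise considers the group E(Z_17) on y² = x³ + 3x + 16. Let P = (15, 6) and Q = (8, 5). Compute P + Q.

(2, 8)

(15, 6) + (8, 5). λ = (5 - 6)/(8 - 15) ≡ 16/10 mod 17. 10⁻¹ ≡ 12 (mod 17) since 10·12 = 120 ≡ 1, so λ ≡ 5.
  x = λ² - 15 - 8 = 25 - 23 ≡ 2; y = λ·(15 - 2) - 6 ≡ 8. → (2, 8)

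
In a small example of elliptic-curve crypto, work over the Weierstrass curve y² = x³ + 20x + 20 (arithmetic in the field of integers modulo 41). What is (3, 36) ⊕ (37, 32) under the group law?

(3, 5)

(3, 36) + (37, 32). λ = (32 - 36)/(37 - 3) ≡ 37/34 mod 41. 34⁻¹ ≡ 35 (mod 41) since 34·35 = 1190 ≡ 1, so λ ≡ 24.
  x = λ² - 3 - 37 = 576 - 40 ≡ 3; y = λ·(3 - 3) - 36 ≡ 5. → (3, 5)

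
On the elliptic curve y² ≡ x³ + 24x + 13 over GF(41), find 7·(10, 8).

Write G = (10, 8).
Repeated addition: build up to 7G.
2G: tangent at (10, 8): λ = (3·10² + 24)/(2·8) ≡ 37/16. 16⁻¹ ≡ 18 (mod 41) since 16·18 = 288 ≡ 1, so λ ≡ 37·18 ≡ 10.
  x = λ² - 10 - 10 = 100 - 20 ≡ 39; y = λ·(10 - 39) - 8 ≡ 30. → (39, 30)
3G: (39, 30) + (10, 8). λ = (8 - 30)/(10 - 39) ≡ 19/12 mod 41. 12⁻¹ ≡ 24 (mod 41) since 12·24 = 288 ≡ 1, so λ ≡ 5.
  x = λ² - 39 - 10 = 25 - 49 ≡ 17; y = λ·(39 - 17) - 30 ≡ 39. → (17, 39)
4G: (17, 39) + (10, 8). λ = (8 - 39)/(10 - 17) ≡ 10/34 mod 41. 34⁻¹ ≡ 35 (mod 41) since 34·35 = 1190 ≡ 1, so λ ≡ 22.
  x = λ² - 17 - 10 = 484 - 27 ≡ 6; y = λ·(17 - 6) - 39 ≡ 39. → (6, 39)
5G: (6, 39) + (10, 8). λ = (8 - 39)/(10 - 6) ≡ 10/4 mod 41. 4⁻¹ ≡ 31 (mod 41) since 4·31 = 124 ≡ 1, so λ ≡ 23.
  x = λ² - 6 - 10 = 529 - 16 ≡ 21; y = λ·(6 - 21) - 39 ≡ 26. → (21, 26)
6G: (21, 26) + (10, 8). λ = (8 - 26)/(10 - 21) ≡ 23/30 mod 41. 30⁻¹ ≡ 26 (mod 41), so λ ≡ 24.
  x = λ² - 21 - 10 = 576 - 31 ≡ 12; y = λ·(21 - 12) - 26 ≡ 26. → (12, 26)
7G: (12, 26) + (10, 8). λ = (8 - 26)/(10 - 12) ≡ 23/39 mod 41. 39⁻¹ ≡ 20 (mod 41), so λ ≡ 9.
  x = λ² - 12 - 10 = 81 - 22 ≡ 18; y = λ·(12 - 18) - 26 ≡ 2. → (18, 2)

(18, 2)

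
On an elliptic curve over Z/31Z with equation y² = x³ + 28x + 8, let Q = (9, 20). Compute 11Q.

(18, 12)

Double-and-add on 11 = (1011)₂. Start with Q = (9, 20) for the leading 1-bit.
double: tangent at (9, 20): λ = (3·9² + 28)/(2·20) ≡ 23/9. 9⁻¹ ≡ 7 (mod 31), so λ ≡ 23·7 ≡ 6.
  x = λ² - 9 - 9 = 36 - 18 ≡ 18; y = λ·(9 - 18) - 20 ≡ 19. → (18, 19)
double: tangent at (18, 19): λ = (3·18² + 28)/(2·19) ≡ 8/7. 7⁻¹ ≡ 9 (mod 31), so λ ≡ 8·9 ≡ 10.
  x = λ² - 18 - 18 = 100 - 36 ≡ 2; y = λ·(18 - 2) - 19 ≡ 17. → (2, 17)
add Q: (2, 17) + (9, 20). λ = (20 - 17)/(9 - 2) ≡ 3/7 mod 31. 7⁻¹ ≡ 9 (mod 31), so λ ≡ 27.
  x = λ² - 2 - 9 = 729 - 11 ≡ 5; y = λ·(2 - 5) - 17 ≡ 26. → (5, 26)
double: tangent at (5, 26): λ = (3·5² + 28)/(2·26) ≡ 10/21. 21⁻¹ ≡ 3 (mod 31) since 21·3 = 63 ≡ 1, so λ ≡ 10·3 ≡ 30.
  x = λ² - 5 - 5 = 900 - 10 ≡ 22; y = λ·(5 - 22) - 26 ≡ 22. → (22, 22)
add Q: (22, 22) + (9, 20). λ = (20 - 22)/(9 - 22) ≡ 29/18 mod 31. 18⁻¹ ≡ 19 (mod 31), so λ ≡ 24.
  x = λ² - 22 - 9 = 576 - 31 ≡ 18; y = λ·(22 - 18) - 22 ≡ 12. → (18, 12)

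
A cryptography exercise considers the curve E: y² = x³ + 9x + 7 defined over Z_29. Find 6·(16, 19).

Write P = (16, 19).
Repeated addition: build up to 6P.
2P: tangent at (16, 19): λ = (3·16² + 9)/(2·19) ≡ 23/9. 9⁻¹ ≡ 13 (mod 29), so λ ≡ 23·13 ≡ 9.
  x = λ² - 16 - 16 = 81 - 32 ≡ 20; y = λ·(16 - 20) - 19 ≡ 3. → (20, 3)
3P: (20, 3) + (16, 19). λ = (19 - 3)/(16 - 20) ≡ 16/25 mod 29. 25⁻¹ ≡ 7 (mod 29), so λ ≡ 25.
  x = λ² - 20 - 16 = 625 - 36 ≡ 9; y = λ·(20 - 9) - 3 ≡ 11. → (9, 11)
4P: (9, 11) + (16, 19). λ = (19 - 11)/(16 - 9) ≡ 8/7 mod 29. 7⁻¹ ≡ 25 (mod 29), so λ ≡ 26.
  x = λ² - 9 - 16 = 676 - 25 ≡ 13; y = λ·(9 - 13) - 11 ≡ 1. → (13, 1)
5P: (13, 1) + (16, 19). λ = (19 - 1)/(16 - 13) ≡ 18/3 mod 29. 3⁻¹ ≡ 10 (mod 29), so λ ≡ 6.
  x = λ² - 13 - 16 = 36 - 29 ≡ 7; y = λ·(13 - 7) - 1 ≡ 6. → (7, 6)
6P: (7, 6) + (16, 19). λ = (19 - 6)/(16 - 7) ≡ 13/9 mod 29. 9⁻¹ ≡ 13 (mod 29), so λ ≡ 24.
  x = λ² - 7 - 16 = 576 - 23 ≡ 2; y = λ·(7 - 2) - 6 ≡ 27. → (2, 27)

(2, 27)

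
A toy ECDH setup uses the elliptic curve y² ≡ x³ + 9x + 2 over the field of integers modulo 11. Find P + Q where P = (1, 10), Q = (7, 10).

(1, 10) + (7, 10). λ = (10 - 10)/(7 - 1) ≡ 0/6 mod 11. 6⁻¹ ≡ 2 (mod 11) since 6·2 = 12 ≡ 1, so λ ≡ 0.
  x = λ² - 1 - 7 = 0 - 8 ≡ 3; y = λ·(1 - 3) - 10 ≡ 1. → (3, 1)

(3, 1)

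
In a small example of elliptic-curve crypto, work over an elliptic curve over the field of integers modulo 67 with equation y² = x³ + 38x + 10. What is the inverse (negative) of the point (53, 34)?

(53, 33)

-(53, 34) = (53, -34 mod 67) = (53, 33).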